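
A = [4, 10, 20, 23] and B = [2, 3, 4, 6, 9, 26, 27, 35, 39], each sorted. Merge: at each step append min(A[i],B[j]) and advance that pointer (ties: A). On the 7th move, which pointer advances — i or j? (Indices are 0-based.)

i

i=0 j=0: A[i]=4>B[j]=2 take 2, j++
i=0 j=1: A[i]=4>B[j]=3 take 3, j++
i=0 j=2: A[i]=4<=B[j]=4 take 4, i++
i=1 j=2: A[i]=10>B[j]=4 take 4, j++
i=1 j=3: A[i]=10>B[j]=6 take 6, j++
i=1 j=4: A[i]=10>B[j]=9 take 9, j++
i=1 j=5: A[i]=10<=B[j]=26 take 10, i++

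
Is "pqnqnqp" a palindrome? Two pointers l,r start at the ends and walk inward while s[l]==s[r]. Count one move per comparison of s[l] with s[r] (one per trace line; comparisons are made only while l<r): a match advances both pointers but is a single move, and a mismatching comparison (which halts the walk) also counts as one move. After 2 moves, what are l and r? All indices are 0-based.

l=2, r=4

l=0 r=6: 'p'=='p', l++,r--
l=1 r=5: 'q'=='q', l++,r--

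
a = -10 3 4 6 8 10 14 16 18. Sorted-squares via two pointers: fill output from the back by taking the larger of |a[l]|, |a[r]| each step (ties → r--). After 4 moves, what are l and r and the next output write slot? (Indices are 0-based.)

[0,8] |-10|<=|18| out[8]=324 → r--
[0,7] |-10|<=|16| out[7]=256 → r--
[0,6] |-10|<=|14| out[6]=196 → r--
[0,5] |-10|<=|10| out[5]=100 → r--

l=0, r=4, next write slot=4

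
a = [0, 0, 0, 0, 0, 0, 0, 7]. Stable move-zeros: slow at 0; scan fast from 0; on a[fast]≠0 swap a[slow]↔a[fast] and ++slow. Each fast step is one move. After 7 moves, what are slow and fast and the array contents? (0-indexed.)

slow=0, fast=7, a=[0, 0, 0, 0, 0, 0, 0, 7]

(s=0,f=0) a[fast]=0 → fast++
(s=0,f=1) a[fast]=0 → fast++
(s=0,f=2) a[fast]=0 → fast++
(s=0,f=3) a[fast]=0 → fast++
(s=0,f=4) a[fast]=0 → fast++
(s=0,f=5) a[fast]=0 → fast++
(s=0,f=6) a[fast]=0 → fast++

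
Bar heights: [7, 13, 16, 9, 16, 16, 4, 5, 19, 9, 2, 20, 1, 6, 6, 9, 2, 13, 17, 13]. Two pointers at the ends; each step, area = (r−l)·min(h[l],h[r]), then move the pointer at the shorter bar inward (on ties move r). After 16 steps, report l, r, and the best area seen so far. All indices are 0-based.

l=0 r=19: min(7,13)*19=133 best=133 *, l++
l=1 r=19: min(13,13)*18=234 best=234 *, r--
l=1 r=18: min(13,17)*17=221 best=234, l++
l=2 r=18: min(16,17)*16=256 best=256 *, l++
l=3 r=18: min(9,17)*15=135 best=256, l++
l=4 r=18: min(16,17)*14=224 best=256, l++
l=5 r=18: min(16,17)*13=208 best=256, l++
l=6 r=18: min(4,17)*12=48 best=256, l++
l=7 r=18: min(5,17)*11=55 best=256, l++
l=8 r=18: min(19,17)*10=170 best=256, r--
l=8 r=17: min(19,13)*9=117 best=256, r--
l=8 r=16: min(19,2)*8=16 best=256, r--
l=8 r=15: min(19,9)*7=63 best=256, r--
l=8 r=14: min(19,6)*6=36 best=256, r--
l=8 r=13: min(19,6)*5=30 best=256, r--
l=8 r=12: min(19,1)*4=4 best=256, r--

l=8, r=11, best area=256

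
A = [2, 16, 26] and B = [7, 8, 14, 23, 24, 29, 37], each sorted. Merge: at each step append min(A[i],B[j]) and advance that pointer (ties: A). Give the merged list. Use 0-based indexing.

[2, 7, 8, 14, 16, 23, 24, 26, 29, 37]

[i=0,j=0] A[i]=2<=B[j]=7 take 2 → i++
[i=1,j=0] A[i]=16>B[j]=7 take 7 → j++
[i=1,j=1] A[i]=16>B[j]=8 take 8 → j++
[i=1,j=2] A[i]=16>B[j]=14 take 14 → j++
[i=1,j=3] A[i]=16<=B[j]=23 take 16 → i++
[i=2,j=3] A[i]=26>B[j]=23 take 23 → j++
[i=2,j=4] A[i]=26>B[j]=24 take 24 → j++
[i=2,j=5] A[i]=26<=B[j]=29 take 26 → i++
[i=3,j=5] A done, take B[j]=29 → j++
[i=3,j=6] A done, take B[j]=37 → j++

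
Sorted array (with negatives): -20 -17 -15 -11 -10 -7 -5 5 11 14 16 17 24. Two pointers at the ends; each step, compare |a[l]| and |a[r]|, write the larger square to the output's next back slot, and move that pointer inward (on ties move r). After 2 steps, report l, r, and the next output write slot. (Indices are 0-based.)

l=1, r=11, next write slot=10

l=0 r=12: |-20|<=|24| out[12]=576, r--
l=0 r=11: |-20|>|17| out[11]=400, l++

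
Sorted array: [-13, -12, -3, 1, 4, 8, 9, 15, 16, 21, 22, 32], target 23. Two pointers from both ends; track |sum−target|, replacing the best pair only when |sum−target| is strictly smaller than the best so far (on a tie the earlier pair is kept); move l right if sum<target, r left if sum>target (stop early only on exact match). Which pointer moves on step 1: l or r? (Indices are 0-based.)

l

[0,11] -13+32=19 d=4 * → l++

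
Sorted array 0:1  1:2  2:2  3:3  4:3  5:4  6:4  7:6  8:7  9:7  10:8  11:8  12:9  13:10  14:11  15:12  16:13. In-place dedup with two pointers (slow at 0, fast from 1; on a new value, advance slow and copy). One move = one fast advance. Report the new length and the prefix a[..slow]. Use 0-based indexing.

length 12; prefix = [1, 2, 3, 4, 6, 7, 8, 9, 10, 11, 12, 13]

slow=0 fast=1: a[fast]=2≠a[slow]=1 write a[1]=2, slow++,fast++
slow=1 fast=2: a[fast]=2=a[slow] dup, fast++
slow=1 fast=3: a[fast]=3≠a[slow]=2 write a[2]=3, slow++,fast++
slow=2 fast=4: a[fast]=3=a[slow] dup, fast++
slow=2 fast=5: a[fast]=4≠a[slow]=3 write a[3]=4, slow++,fast++
slow=3 fast=6: a[fast]=4=a[slow] dup, fast++
slow=3 fast=7: a[fast]=6≠a[slow]=4 write a[4]=6, slow++,fast++
slow=4 fast=8: a[fast]=7≠a[slow]=6 write a[5]=7, slow++,fast++
slow=5 fast=9: a[fast]=7=a[slow] dup, fast++
slow=5 fast=10: a[fast]=8≠a[slow]=7 write a[6]=8, slow++,fast++
slow=6 fast=11: a[fast]=8=a[slow] dup, fast++
slow=6 fast=12: a[fast]=9≠a[slow]=8 write a[7]=9, slow++,fast++
slow=7 fast=13: a[fast]=10≠a[slow]=9 write a[8]=10, slow++,fast++
slow=8 fast=14: a[fast]=11≠a[slow]=10 write a[9]=11, slow++,fast++
slow=9 fast=15: a[fast]=12≠a[slow]=11 write a[10]=12, slow++,fast++
slow=10 fast=16: a[fast]=13≠a[slow]=12 write a[11]=13, slow++,fast++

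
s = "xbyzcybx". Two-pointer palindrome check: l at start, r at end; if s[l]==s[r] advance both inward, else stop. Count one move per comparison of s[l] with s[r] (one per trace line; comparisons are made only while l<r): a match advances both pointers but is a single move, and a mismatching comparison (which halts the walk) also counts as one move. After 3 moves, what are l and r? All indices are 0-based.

l=3, r=4

l=0 r=7: 'x'=='x', l++,r--
l=1 r=6: 'b'=='b', l++,r--
l=2 r=5: 'y'=='y', l++,r--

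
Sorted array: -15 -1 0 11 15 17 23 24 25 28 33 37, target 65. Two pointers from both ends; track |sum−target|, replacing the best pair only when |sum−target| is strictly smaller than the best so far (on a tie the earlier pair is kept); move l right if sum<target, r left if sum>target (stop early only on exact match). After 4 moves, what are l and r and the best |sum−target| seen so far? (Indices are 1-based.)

l=1 r=12: -15+37=22 d=43 *, l++
l=2 r=12: -1+37=36 d=29 *, l++
l=3 r=12: 0+37=37 d=28 *, l++
l=4 r=12: 11+37=48 d=17 *, l++

l=5, r=12, best |Δ|=17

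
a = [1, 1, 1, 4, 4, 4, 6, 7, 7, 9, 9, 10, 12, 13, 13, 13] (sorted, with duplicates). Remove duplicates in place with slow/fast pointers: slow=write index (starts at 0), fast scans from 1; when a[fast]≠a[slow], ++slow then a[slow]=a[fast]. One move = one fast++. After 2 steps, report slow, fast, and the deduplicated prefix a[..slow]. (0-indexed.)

(s=0,f=1) a[fast]=1=a[slow] dup → fast++
(s=0,f=2) a[fast]=1=a[slow] dup → fast++

slow=0, fast=3, prefix=[1]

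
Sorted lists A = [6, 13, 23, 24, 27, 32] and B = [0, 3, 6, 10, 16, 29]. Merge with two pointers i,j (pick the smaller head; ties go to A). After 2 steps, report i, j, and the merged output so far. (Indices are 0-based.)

[i=0,j=0] A[i]=6>B[j]=0 take 0 → j++
[i=0,j=1] A[i]=6>B[j]=3 take 3 → j++

i=0, j=2, merged so far=[0, 3]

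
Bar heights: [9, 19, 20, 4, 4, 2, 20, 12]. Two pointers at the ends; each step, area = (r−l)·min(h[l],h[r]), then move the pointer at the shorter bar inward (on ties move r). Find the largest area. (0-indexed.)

[0,7] min(9,12)*7=63 best=63 * → l++
[1,7] min(19,12)*6=72 best=72 * → r--
[1,6] min(19,20)*5=95 best=95 * → l++
[2,6] min(20,20)*4=80 best=95 → r--
[2,5] min(20,2)*3=6 best=95 → r--
[2,4] min(20,4)*2=8 best=95 → r--
[2,3] min(20,4)*1=4 best=95 → r--

max area = 95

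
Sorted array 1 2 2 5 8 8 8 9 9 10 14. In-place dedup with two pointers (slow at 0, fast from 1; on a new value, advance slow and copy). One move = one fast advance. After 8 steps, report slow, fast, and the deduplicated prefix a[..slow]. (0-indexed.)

slow=4, fast=9, prefix=[1, 2, 5, 8, 9]

(s=0,f=1) a[fast]=2≠a[slow]=1 write a[1]=2 → slow++,fast++
(s=1,f=2) a[fast]=2=a[slow] dup → fast++
(s=1,f=3) a[fast]=5≠a[slow]=2 write a[2]=5 → slow++,fast++
(s=2,f=4) a[fast]=8≠a[slow]=5 write a[3]=8 → slow++,fast++
(s=3,f=5) a[fast]=8=a[slow] dup → fast++
(s=3,f=6) a[fast]=8=a[slow] dup → fast++
(s=3,f=7) a[fast]=9≠a[slow]=8 write a[4]=9 → slow++,fast++
(s=4,f=8) a[fast]=9=a[slow] dup → fast++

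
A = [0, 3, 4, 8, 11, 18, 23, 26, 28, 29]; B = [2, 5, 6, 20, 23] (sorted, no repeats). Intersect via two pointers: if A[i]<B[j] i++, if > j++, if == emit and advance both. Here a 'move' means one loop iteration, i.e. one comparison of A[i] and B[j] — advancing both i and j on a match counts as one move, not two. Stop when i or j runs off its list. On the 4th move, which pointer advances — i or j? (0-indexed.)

i=0 j=0: 0<2, i++
i=1 j=0: 3>2, j++
i=1 j=1: 3<5, i++
i=2 j=1: 4<5, i++

i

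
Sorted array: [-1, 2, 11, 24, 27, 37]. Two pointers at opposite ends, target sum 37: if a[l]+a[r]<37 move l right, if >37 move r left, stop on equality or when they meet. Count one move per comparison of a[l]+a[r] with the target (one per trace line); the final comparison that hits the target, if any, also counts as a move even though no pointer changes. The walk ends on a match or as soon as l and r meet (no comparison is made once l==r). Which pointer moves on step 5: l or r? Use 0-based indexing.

l

l=0 r=5: -1+37=36 <37, l++
l=1 r=5: 2+37=39 >37, r--
l=1 r=4: 2+27=29 <37, l++
l=2 r=4: 11+27=38 >37, r--
l=2 r=3: 11+24=35 <37, l++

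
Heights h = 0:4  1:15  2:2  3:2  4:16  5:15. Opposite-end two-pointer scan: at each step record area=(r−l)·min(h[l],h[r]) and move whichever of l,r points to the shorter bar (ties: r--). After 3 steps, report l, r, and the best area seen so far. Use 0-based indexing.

l=2, r=4, best area=60

[0,5] min(4,15)*5=20 best=20 * → l++
[1,5] min(15,15)*4=60 best=60 * → r--
[1,4] min(15,16)*3=45 best=60 → l++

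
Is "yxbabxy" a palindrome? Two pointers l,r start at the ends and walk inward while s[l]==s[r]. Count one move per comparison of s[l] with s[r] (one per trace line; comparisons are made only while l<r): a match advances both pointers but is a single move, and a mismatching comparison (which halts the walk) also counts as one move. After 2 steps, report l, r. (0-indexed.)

[0,6] 'y'=='y' → l++,r--
[1,5] 'x'=='x' → l++,r--

l=2, r=4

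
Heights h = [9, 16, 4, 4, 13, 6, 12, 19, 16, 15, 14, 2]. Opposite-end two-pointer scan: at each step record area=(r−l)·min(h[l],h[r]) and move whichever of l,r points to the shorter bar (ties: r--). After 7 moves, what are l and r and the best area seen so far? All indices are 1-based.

l=1 r=12: min(9,2)*11=22 best=22 *, r--
l=1 r=11: min(9,14)*10=90 best=90 *, l++
l=2 r=11: min(16,14)*9=126 best=126 *, r--
l=2 r=10: min(16,15)*8=120 best=126, r--
l=2 r=9: min(16,16)*7=112 best=126, r--
l=2 r=8: min(16,19)*6=96 best=126, l++
l=3 r=8: min(4,19)*5=20 best=126, l++

l=4, r=8, best area=126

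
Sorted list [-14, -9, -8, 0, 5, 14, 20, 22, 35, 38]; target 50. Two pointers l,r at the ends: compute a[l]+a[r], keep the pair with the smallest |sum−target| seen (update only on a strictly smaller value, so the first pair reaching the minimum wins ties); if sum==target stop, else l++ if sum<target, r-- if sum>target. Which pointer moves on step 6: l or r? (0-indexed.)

l=0 r=9: -14+38=24 d=26 *, l++
l=1 r=9: -9+38=29 d=21 *, l++
l=2 r=9: -8+38=30 d=20 *, l++
l=3 r=9: 0+38=38 d=12 *, l++
l=4 r=9: 5+38=43 d=7 *, l++
l=5 r=9: 14+38=52 d=2 *, r--

r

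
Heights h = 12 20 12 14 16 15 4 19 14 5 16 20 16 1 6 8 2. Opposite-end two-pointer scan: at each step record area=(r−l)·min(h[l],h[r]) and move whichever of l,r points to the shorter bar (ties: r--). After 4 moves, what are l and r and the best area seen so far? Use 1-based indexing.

l=1, r=13, best area=120

[1,17] min(12,2)*16=32 best=32 * → r--
[1,16] min(12,8)*15=120 best=120 * → r--
[1,15] min(12,6)*14=84 best=120 → r--
[1,14] min(12,1)*13=13 best=120 → r--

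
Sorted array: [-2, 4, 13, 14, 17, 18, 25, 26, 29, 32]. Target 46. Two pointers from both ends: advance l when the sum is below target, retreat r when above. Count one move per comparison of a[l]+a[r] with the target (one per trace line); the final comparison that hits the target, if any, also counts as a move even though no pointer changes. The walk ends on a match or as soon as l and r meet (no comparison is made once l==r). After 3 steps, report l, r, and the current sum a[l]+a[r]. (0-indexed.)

[0,9] -2+32=30 <46 → l++
[1,9] 4+32=36 <46 → l++
[2,9] 13+32=45 <46 → l++

l=3, r=9, sum=46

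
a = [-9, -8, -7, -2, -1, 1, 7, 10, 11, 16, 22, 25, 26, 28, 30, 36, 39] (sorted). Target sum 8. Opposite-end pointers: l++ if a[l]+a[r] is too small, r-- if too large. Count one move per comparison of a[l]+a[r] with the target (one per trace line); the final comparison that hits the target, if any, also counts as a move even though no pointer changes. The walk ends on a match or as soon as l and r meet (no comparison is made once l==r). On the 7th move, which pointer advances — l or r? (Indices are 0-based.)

r

l=0 r=16: -9+39=30 >8, r--
l=0 r=15: -9+36=27 >8, r--
l=0 r=14: -9+30=21 >8, r--
l=0 r=13: -9+28=19 >8, r--
l=0 r=12: -9+26=17 >8, r--
l=0 r=11: -9+25=16 >8, r--
l=0 r=10: -9+22=13 >8, r--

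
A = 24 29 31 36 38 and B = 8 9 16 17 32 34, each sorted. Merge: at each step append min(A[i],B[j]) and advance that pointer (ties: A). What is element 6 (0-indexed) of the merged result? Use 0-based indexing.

merged[6] = 31

i=0 j=0: A[i]=24>B[j]=8 take 8, j++
i=0 j=1: A[i]=24>B[j]=9 take 9, j++
i=0 j=2: A[i]=24>B[j]=16 take 16, j++
i=0 j=3: A[i]=24>B[j]=17 take 17, j++
i=0 j=4: A[i]=24<=B[j]=32 take 24, i++
i=1 j=4: A[i]=29<=B[j]=32 take 29, i++
i=2 j=4: A[i]=31<=B[j]=32 take 31, i++
i=3 j=4: A[i]=36>B[j]=32 take 32, j++
i=3 j=5: A[i]=36>B[j]=34 take 34, j++
i=3 j=6: B done, take A[i]=36, i++
i=4 j=6: B done, take A[i]=38, i++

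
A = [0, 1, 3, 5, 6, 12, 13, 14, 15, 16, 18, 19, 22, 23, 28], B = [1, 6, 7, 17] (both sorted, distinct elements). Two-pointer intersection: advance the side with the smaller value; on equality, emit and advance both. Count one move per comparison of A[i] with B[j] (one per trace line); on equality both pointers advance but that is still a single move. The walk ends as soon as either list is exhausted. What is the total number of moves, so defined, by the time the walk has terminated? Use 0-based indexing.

12 moves

[i=0,j=0] 0<1 → i++
[i=1,j=0] 1==1 emit → i++,j++
[i=2,j=1] 3<6 → i++
[i=3,j=1] 5<6 → i++
[i=4,j=1] 6==6 emit → i++,j++
[i=5,j=2] 12>7 → j++
[i=5,j=3] 12<17 → i++
[i=6,j=3] 13<17 → i++
[i=7,j=3] 14<17 → i++
[i=8,j=3] 15<17 → i++
[i=9,j=3] 16<17 → i++
[i=10,j=3] 18>17 → j++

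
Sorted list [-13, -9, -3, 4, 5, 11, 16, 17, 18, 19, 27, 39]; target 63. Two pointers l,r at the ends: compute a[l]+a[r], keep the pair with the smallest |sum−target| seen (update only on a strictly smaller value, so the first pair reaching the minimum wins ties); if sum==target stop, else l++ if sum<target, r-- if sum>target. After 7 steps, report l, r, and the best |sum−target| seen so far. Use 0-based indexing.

l=0 r=11: -13+39=26 d=37 *, l++
l=1 r=11: -9+39=30 d=33 *, l++
l=2 r=11: -3+39=36 d=27 *, l++
l=3 r=11: 4+39=43 d=20 *, l++
l=4 r=11: 5+39=44 d=19 *, l++
l=5 r=11: 11+39=50 d=13 *, l++
l=6 r=11: 16+39=55 d=8 *, l++

l=7, r=11, best |Δ|=8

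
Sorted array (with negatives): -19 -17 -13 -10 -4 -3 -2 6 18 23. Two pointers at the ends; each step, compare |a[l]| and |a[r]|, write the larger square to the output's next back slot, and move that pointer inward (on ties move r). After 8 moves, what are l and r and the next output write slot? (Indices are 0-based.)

l=0 r=9: |-19|<=|23| out[9]=529, r--
l=0 r=8: |-19|>|18| out[8]=361, l++
l=1 r=8: |-17|<=|18| out[7]=324, r--
l=1 r=7: |-17|>|6| out[6]=289, l++
l=2 r=7: |-13|>|6| out[5]=169, l++
l=3 r=7: |-10|>|6| out[4]=100, l++
l=4 r=7: |-4|<=|6| out[3]=36, r--
l=4 r=6: |-4|>|-2| out[2]=16, l++

l=5, r=6, next write slot=1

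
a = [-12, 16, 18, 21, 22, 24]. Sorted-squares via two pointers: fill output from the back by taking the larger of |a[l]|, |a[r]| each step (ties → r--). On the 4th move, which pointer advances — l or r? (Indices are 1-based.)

l=1 r=6: |-12|<=|24| out[6]=576, r--
l=1 r=5: |-12|<=|22| out[5]=484, r--
l=1 r=4: |-12|<=|21| out[4]=441, r--
l=1 r=3: |-12|<=|18| out[3]=324, r--

r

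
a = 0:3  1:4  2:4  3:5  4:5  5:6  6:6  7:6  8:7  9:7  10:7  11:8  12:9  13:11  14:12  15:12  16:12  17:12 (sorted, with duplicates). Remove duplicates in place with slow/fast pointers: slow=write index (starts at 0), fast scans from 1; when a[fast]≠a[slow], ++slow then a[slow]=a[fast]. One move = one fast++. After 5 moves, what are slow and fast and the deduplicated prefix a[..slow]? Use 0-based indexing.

slow=3, fast=6, prefix=[3, 4, 5, 6]

slow=0 fast=1: a[fast]=4≠a[slow]=3 write a[1]=4, slow++,fast++
slow=1 fast=2: a[fast]=4=a[slow] dup, fast++
slow=1 fast=3: a[fast]=5≠a[slow]=4 write a[2]=5, slow++,fast++
slow=2 fast=4: a[fast]=5=a[slow] dup, fast++
slow=2 fast=5: a[fast]=6≠a[slow]=5 write a[3]=6, slow++,fast++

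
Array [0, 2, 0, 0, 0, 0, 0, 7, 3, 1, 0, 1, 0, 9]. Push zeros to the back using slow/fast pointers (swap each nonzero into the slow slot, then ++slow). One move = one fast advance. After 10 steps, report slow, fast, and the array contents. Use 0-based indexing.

slow=4, fast=10, a=[2, 7, 3, 1, 0, 0, 0, 0, 0, 0, 0, 1, 0, 9]

(s=0,f=0) a[fast]=0 → fast++
(s=0,f=1) a[fast]=2≠0 swap→a[0]=2 → slow++,fast++
(s=1,f=2) a[fast]=0 → fast++
(s=1,f=3) a[fast]=0 → fast++
(s=1,f=4) a[fast]=0 → fast++
(s=1,f=5) a[fast]=0 → fast++
(s=1,f=6) a[fast]=0 → fast++
(s=1,f=7) a[fast]=7≠0 swap→a[1]=7 → slow++,fast++
(s=2,f=8) a[fast]=3≠0 swap→a[2]=3 → slow++,fast++
(s=3,f=9) a[fast]=1≠0 swap→a[3]=1 → slow++,fast++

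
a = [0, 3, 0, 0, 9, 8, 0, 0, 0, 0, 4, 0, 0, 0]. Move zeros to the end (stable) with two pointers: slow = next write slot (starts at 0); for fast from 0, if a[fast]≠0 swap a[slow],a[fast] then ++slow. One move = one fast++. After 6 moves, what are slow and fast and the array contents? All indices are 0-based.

slow=0 fast=0: a[fast]=0, fast++
slow=0 fast=1: a[fast]=3≠0 swap→a[0]=3, slow++,fast++
slow=1 fast=2: a[fast]=0, fast++
slow=1 fast=3: a[fast]=0, fast++
slow=1 fast=4: a[fast]=9≠0 swap→a[1]=9, slow++,fast++
slow=2 fast=5: a[fast]=8≠0 swap→a[2]=8, slow++,fast++

slow=3, fast=6, a=[3, 9, 8, 0, 0, 0, 0, 0, 0, 0, 4, 0, 0, 0]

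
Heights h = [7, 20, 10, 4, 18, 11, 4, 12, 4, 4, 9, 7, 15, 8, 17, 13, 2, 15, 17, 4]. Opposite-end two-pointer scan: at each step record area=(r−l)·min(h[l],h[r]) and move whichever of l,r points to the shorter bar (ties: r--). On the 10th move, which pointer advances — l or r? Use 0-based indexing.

[0,19] min(7,4)*19=76 best=76 * → r--
[0,18] min(7,17)*18=126 best=126 * → l++
[1,18] min(20,17)*17=289 best=289 * → r--
[1,17] min(20,15)*16=240 best=289 → r--
[1,16] min(20,2)*15=30 best=289 → r--
[1,15] min(20,13)*14=182 best=289 → r--
[1,14] min(20,17)*13=221 best=289 → r--
[1,13] min(20,8)*12=96 best=289 → r--
[1,12] min(20,15)*11=165 best=289 → r--
[1,11] min(20,7)*10=70 best=289 → r--

r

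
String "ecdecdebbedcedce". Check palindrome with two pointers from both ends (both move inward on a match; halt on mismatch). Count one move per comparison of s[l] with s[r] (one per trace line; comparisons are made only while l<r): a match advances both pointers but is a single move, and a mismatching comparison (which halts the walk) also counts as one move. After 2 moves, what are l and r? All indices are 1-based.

[1,16] 'e'=='e' → l++,r--
[2,15] 'c'=='c' → l++,r--

l=3, r=14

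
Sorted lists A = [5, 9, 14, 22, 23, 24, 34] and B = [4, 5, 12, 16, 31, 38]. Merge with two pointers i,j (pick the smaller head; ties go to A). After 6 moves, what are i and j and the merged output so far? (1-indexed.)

[i=1,j=1] A[i]=5>B[j]=4 take 4 → j++
[i=1,j=2] A[i]=5<=B[j]=5 take 5 → i++
[i=2,j=2] A[i]=9>B[j]=5 take 5 → j++
[i=2,j=3] A[i]=9<=B[j]=12 take 9 → i++
[i=3,j=3] A[i]=14>B[j]=12 take 12 → j++
[i=3,j=4] A[i]=14<=B[j]=16 take 14 → i++

i=4, j=4, merged so far=[4, 5, 5, 9, 12, 14]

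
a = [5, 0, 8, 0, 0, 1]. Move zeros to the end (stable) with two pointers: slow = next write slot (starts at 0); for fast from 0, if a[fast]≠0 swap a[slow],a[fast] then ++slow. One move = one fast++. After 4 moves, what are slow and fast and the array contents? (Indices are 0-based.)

slow=2, fast=4, a=[5, 8, 0, 0, 0, 1]

(s=0,f=0) a[fast]=5≠0 swap→a[0]=5 → slow++,fast++
(s=1,f=1) a[fast]=0 → fast++
(s=1,f=2) a[fast]=8≠0 swap→a[1]=8 → slow++,fast++
(s=2,f=3) a[fast]=0 → fast++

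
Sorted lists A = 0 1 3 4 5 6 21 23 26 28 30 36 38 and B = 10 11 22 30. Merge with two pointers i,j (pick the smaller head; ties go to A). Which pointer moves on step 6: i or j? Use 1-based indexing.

i=1 j=1: A[i]=0<=B[j]=10 take 0, i++
i=2 j=1: A[i]=1<=B[j]=10 take 1, i++
i=3 j=1: A[i]=3<=B[j]=10 take 3, i++
i=4 j=1: A[i]=4<=B[j]=10 take 4, i++
i=5 j=1: A[i]=5<=B[j]=10 take 5, i++
i=6 j=1: A[i]=6<=B[j]=10 take 6, i++

i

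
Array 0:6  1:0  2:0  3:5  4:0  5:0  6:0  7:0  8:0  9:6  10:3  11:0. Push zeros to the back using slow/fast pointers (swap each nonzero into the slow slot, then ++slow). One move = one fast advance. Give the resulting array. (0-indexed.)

[6, 5, 6, 3, 0, 0, 0, 0, 0, 0, 0, 0]

slow=0 fast=0: a[fast]=6≠0 swap→a[0]=6, slow++,fast++
slow=1 fast=1: a[fast]=0, fast++
slow=1 fast=2: a[fast]=0, fast++
slow=1 fast=3: a[fast]=5≠0 swap→a[1]=5, slow++,fast++
slow=2 fast=4: a[fast]=0, fast++
slow=2 fast=5: a[fast]=0, fast++
slow=2 fast=6: a[fast]=0, fast++
slow=2 fast=7: a[fast]=0, fast++
slow=2 fast=8: a[fast]=0, fast++
slow=2 fast=9: a[fast]=6≠0 swap→a[2]=6, slow++,fast++
slow=3 fast=10: a[fast]=3≠0 swap→a[3]=3, slow++,fast++
slow=4 fast=11: a[fast]=0, fast++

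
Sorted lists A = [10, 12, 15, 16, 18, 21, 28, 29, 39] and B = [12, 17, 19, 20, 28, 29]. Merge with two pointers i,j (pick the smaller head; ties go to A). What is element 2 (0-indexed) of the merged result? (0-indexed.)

merged[2] = 12

[i=0,j=0] A[i]=10<=B[j]=12 take 10 → i++
[i=1,j=0] A[i]=12<=B[j]=12 take 12 → i++
[i=2,j=0] A[i]=15>B[j]=12 take 12 → j++
[i=2,j=1] A[i]=15<=B[j]=17 take 15 → i++
[i=3,j=1] A[i]=16<=B[j]=17 take 16 → i++
[i=4,j=1] A[i]=18>B[j]=17 take 17 → j++
[i=4,j=2] A[i]=18<=B[j]=19 take 18 → i++
[i=5,j=2] A[i]=21>B[j]=19 take 19 → j++
[i=5,j=3] A[i]=21>B[j]=20 take 20 → j++
[i=5,j=4] A[i]=21<=B[j]=28 take 21 → i++
[i=6,j=4] A[i]=28<=B[j]=28 take 28 → i++
[i=7,j=4] A[i]=29>B[j]=28 take 28 → j++
[i=7,j=5] A[i]=29<=B[j]=29 take 29 → i++
[i=8,j=5] A[i]=39>B[j]=29 take 29 → j++
[i=8,j=6] B done, take A[i]=39 → i++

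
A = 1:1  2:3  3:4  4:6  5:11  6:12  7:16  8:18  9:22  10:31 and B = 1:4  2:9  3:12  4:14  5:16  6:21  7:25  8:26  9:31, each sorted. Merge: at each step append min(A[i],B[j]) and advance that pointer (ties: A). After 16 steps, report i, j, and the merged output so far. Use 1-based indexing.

i=10, j=8, merged so far=[1, 3, 4, 4, 6, 9, 11, 12, 12, 14, 16, 16, 18, 21, 22, 25]

[i=1,j=1] A[i]=1<=B[j]=4 take 1 → i++
[i=2,j=1] A[i]=3<=B[j]=4 take 3 → i++
[i=3,j=1] A[i]=4<=B[j]=4 take 4 → i++
[i=4,j=1] A[i]=6>B[j]=4 take 4 → j++
[i=4,j=2] A[i]=6<=B[j]=9 take 6 → i++
[i=5,j=2] A[i]=11>B[j]=9 take 9 → j++
[i=5,j=3] A[i]=11<=B[j]=12 take 11 → i++
[i=6,j=3] A[i]=12<=B[j]=12 take 12 → i++
[i=7,j=3] A[i]=16>B[j]=12 take 12 → j++
[i=7,j=4] A[i]=16>B[j]=14 take 14 → j++
[i=7,j=5] A[i]=16<=B[j]=16 take 16 → i++
[i=8,j=5] A[i]=18>B[j]=16 take 16 → j++
[i=8,j=6] A[i]=18<=B[j]=21 take 18 → i++
[i=9,j=6] A[i]=22>B[j]=21 take 21 → j++
[i=9,j=7] A[i]=22<=B[j]=25 take 22 → i++
[i=10,j=7] A[i]=31>B[j]=25 take 25 → j++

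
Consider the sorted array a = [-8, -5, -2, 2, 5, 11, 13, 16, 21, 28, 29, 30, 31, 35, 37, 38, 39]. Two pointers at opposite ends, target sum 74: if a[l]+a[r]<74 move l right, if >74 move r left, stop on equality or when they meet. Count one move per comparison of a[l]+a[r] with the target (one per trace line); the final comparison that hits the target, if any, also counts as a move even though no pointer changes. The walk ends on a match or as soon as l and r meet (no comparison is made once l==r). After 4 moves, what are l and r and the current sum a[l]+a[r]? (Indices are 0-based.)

l=4, r=16, sum=44

l=0 r=16: -8+39=31 <74, l++
l=1 r=16: -5+39=34 <74, l++
l=2 r=16: -2+39=37 <74, l++
l=3 r=16: 2+39=41 <74, l++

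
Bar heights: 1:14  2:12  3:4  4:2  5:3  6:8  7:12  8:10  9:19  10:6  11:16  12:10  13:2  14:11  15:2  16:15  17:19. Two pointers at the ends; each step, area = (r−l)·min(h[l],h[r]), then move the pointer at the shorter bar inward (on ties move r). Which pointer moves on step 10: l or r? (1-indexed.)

r

[1,17] min(14,19)*16=224 best=224 * → l++
[2,17] min(12,19)*15=180 best=224 → l++
[3,17] min(4,19)*14=56 best=224 → l++
[4,17] min(2,19)*13=26 best=224 → l++
[5,17] min(3,19)*12=36 best=224 → l++
[6,17] min(8,19)*11=88 best=224 → l++
[7,17] min(12,19)*10=120 best=224 → l++
[8,17] min(10,19)*9=90 best=224 → l++
[9,17] min(19,19)*8=152 best=224 → r--
[9,16] min(19,15)*7=105 best=224 → r--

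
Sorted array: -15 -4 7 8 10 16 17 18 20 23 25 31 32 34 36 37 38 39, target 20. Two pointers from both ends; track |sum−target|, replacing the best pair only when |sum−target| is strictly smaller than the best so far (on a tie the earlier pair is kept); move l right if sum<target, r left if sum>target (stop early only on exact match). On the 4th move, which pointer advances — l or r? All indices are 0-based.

r

[0,17] -15+39=24 d=4 * → r--
[0,16] -15+38=23 d=3 * → r--
[0,15] -15+37=22 d=2 * → r--
[0,14] -15+36=21 d=1 * → r--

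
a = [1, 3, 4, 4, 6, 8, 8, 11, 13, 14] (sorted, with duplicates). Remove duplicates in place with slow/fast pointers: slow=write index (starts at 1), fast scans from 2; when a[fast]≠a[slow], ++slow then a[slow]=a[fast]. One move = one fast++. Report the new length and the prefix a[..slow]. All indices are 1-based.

slow=1 fast=2: a[fast]=3≠a[slow]=1 write a[2]=3, slow++,fast++
slow=2 fast=3: a[fast]=4≠a[slow]=3 write a[3]=4, slow++,fast++
slow=3 fast=4: a[fast]=4=a[slow] dup, fast++
slow=3 fast=5: a[fast]=6≠a[slow]=4 write a[4]=6, slow++,fast++
slow=4 fast=6: a[fast]=8≠a[slow]=6 write a[5]=8, slow++,fast++
slow=5 fast=7: a[fast]=8=a[slow] dup, fast++
slow=5 fast=8: a[fast]=11≠a[slow]=8 write a[6]=11, slow++,fast++
slow=6 fast=9: a[fast]=13≠a[slow]=11 write a[7]=13, slow++,fast++
slow=7 fast=10: a[fast]=14≠a[slow]=13 write a[8]=14, slow++,fast++

length 8; prefix = [1, 3, 4, 6, 8, 11, 13, 14]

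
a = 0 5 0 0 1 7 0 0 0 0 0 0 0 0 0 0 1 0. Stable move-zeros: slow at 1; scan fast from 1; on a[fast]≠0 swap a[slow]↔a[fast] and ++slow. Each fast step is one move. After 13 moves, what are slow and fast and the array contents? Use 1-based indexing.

slow=4, fast=14, a=[5, 1, 7, 0, 0, 0, 0, 0, 0, 0, 0, 0, 0, 0, 0, 0, 1, 0]

(s=1,f=1) a[fast]=0 → fast++
(s=1,f=2) a[fast]=5≠0 swap→a[1]=5 → slow++,fast++
(s=2,f=3) a[fast]=0 → fast++
(s=2,f=4) a[fast]=0 → fast++
(s=2,f=5) a[fast]=1≠0 swap→a[2]=1 → slow++,fast++
(s=3,f=6) a[fast]=7≠0 swap→a[3]=7 → slow++,fast++
(s=4,f=7) a[fast]=0 → fast++
(s=4,f=8) a[fast]=0 → fast++
(s=4,f=9) a[fast]=0 → fast++
(s=4,f=10) a[fast]=0 → fast++
(s=4,f=11) a[fast]=0 → fast++
(s=4,f=12) a[fast]=0 → fast++
(s=4,f=13) a[fast]=0 → fast++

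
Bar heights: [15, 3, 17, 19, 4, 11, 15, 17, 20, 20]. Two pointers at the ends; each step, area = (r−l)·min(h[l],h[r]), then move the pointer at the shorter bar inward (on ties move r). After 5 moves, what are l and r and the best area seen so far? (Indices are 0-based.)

l=5, r=9, best area=135

[0,9] min(15,20)*9=135 best=135 * → l++
[1,9] min(3,20)*8=24 best=135 → l++
[2,9] min(17,20)*7=119 best=135 → l++
[3,9] min(19,20)*6=114 best=135 → l++
[4,9] min(4,20)*5=20 best=135 → l++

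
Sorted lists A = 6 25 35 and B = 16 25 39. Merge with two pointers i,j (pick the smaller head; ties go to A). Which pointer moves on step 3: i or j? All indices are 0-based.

[i=0,j=0] A[i]=6<=B[j]=16 take 6 → i++
[i=1,j=0] A[i]=25>B[j]=16 take 16 → j++
[i=1,j=1] A[i]=25<=B[j]=25 take 25 → i++

i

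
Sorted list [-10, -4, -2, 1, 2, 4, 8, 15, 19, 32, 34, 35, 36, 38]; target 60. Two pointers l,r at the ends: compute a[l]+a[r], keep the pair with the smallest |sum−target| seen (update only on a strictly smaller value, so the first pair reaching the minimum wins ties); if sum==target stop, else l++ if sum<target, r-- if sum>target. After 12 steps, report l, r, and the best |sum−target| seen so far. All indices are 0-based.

[0,13] -10+38=28 d=32 * → l++
[1,13] -4+38=34 d=26 * → l++
[2,13] -2+38=36 d=24 * → l++
[3,13] 1+38=39 d=21 * → l++
[4,13] 2+38=40 d=20 * → l++
[5,13] 4+38=42 d=18 * → l++
[6,13] 8+38=46 d=14 * → l++
[7,13] 15+38=53 d=7 * → l++
[8,13] 19+38=57 d=3 * → l++
[9,13] 32+38=70 d=10 → r--
[9,12] 32+36=68 d=8 → r--
[9,11] 32+35=67 d=7 → r--

l=9, r=10, best |Δ|=3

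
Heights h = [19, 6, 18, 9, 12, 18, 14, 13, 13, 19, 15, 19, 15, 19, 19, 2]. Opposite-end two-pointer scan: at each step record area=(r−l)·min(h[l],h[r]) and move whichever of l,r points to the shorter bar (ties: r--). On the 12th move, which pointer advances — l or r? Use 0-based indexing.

r

l=0 r=15: min(19,2)*15=30 best=30 *, r--
l=0 r=14: min(19,19)*14=266 best=266 *, r--
l=0 r=13: min(19,19)*13=247 best=266, r--
l=0 r=12: min(19,15)*12=180 best=266, r--
l=0 r=11: min(19,19)*11=209 best=266, r--
l=0 r=10: min(19,15)*10=150 best=266, r--
l=0 r=9: min(19,19)*9=171 best=266, r--
l=0 r=8: min(19,13)*8=104 best=266, r--
l=0 r=7: min(19,13)*7=91 best=266, r--
l=0 r=6: min(19,14)*6=84 best=266, r--
l=0 r=5: min(19,18)*5=90 best=266, r--
l=0 r=4: min(19,12)*4=48 best=266, r--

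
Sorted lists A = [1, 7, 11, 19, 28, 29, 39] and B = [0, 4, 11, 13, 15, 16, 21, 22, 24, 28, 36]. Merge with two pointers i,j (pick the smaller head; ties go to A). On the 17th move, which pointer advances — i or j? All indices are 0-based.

i=0 j=0: A[i]=1>B[j]=0 take 0, j++
i=0 j=1: A[i]=1<=B[j]=4 take 1, i++
i=1 j=1: A[i]=7>B[j]=4 take 4, j++
i=1 j=2: A[i]=7<=B[j]=11 take 7, i++
i=2 j=2: A[i]=11<=B[j]=11 take 11, i++
i=3 j=2: A[i]=19>B[j]=11 take 11, j++
i=3 j=3: A[i]=19>B[j]=13 take 13, j++
i=3 j=4: A[i]=19>B[j]=15 take 15, j++
i=3 j=5: A[i]=19>B[j]=16 take 16, j++
i=3 j=6: A[i]=19<=B[j]=21 take 19, i++
i=4 j=6: A[i]=28>B[j]=21 take 21, j++
i=4 j=7: A[i]=28>B[j]=22 take 22, j++
i=4 j=8: A[i]=28>B[j]=24 take 24, j++
i=4 j=9: A[i]=28<=B[j]=28 take 28, i++
i=5 j=9: A[i]=29>B[j]=28 take 28, j++
i=5 j=10: A[i]=29<=B[j]=36 take 29, i++
i=6 j=10: A[i]=39>B[j]=36 take 36, j++

j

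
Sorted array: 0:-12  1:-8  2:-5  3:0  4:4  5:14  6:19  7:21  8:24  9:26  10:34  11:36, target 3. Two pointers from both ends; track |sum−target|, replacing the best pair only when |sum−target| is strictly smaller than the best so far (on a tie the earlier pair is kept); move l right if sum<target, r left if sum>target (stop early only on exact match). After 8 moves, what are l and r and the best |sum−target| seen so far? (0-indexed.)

l=0 r=11: -12+36=24 d=21 *, r--
l=0 r=10: -12+34=22 d=19 *, r--
l=0 r=9: -12+26=14 d=11 *, r--
l=0 r=8: -12+24=12 d=9 *, r--
l=0 r=7: -12+21=9 d=6 *, r--
l=0 r=6: -12+19=7 d=4 *, r--
l=0 r=5: -12+14=2 d=1 *, l++
l=1 r=5: -8+14=6 d=3, r--

l=1, r=4, best |Δ|=1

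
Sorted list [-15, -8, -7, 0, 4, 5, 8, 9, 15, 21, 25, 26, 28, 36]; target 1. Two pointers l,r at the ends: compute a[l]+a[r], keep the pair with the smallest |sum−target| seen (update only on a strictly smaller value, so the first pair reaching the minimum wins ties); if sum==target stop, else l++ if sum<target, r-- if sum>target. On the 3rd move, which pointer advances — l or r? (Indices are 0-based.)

[0,13] -15+36=21 d=20 * → r--
[0,12] -15+28=13 d=12 * → r--
[0,11] -15+26=11 d=10 * → r--

r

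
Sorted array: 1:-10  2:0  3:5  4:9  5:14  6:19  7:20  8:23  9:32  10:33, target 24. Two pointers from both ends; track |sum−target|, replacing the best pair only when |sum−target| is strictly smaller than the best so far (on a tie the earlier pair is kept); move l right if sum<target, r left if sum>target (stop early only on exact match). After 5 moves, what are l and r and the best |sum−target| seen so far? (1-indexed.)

l=3, r=7, best |Δ|=1

l=1 r=10: -10+33=23 d=1 *, l++
l=2 r=10: 0+33=33 d=9, r--
l=2 r=9: 0+32=32 d=8, r--
l=2 r=8: 0+23=23 d=1, l++
l=3 r=8: 5+23=28 d=4, r--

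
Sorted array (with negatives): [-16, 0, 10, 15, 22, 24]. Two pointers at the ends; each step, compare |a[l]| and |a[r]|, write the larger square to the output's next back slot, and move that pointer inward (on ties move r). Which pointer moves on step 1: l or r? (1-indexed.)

[1,6] |-16|<=|24| out[6]=576 → r--

r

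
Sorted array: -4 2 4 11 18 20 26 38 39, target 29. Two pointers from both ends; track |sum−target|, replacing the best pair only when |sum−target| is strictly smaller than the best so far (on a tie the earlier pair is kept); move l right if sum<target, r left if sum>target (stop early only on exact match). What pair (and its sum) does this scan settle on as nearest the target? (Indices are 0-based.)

l=0 r=8: -4+39=35 d=6 *, r--
l=0 r=7: -4+38=34 d=5 *, r--
l=0 r=6: -4+26=22 d=7, l++
l=1 r=6: 2+26=28 d=1 *, l++
l=2 r=6: 4+26=30 d=1, r--
l=2 r=5: 4+20=24 d=5, l++
l=3 r=5: 11+20=31 d=2, r--
l=3 r=4: 11+18=29 d=0 *, stop

pair (11, 18) with sum 29 (|Δ|=0)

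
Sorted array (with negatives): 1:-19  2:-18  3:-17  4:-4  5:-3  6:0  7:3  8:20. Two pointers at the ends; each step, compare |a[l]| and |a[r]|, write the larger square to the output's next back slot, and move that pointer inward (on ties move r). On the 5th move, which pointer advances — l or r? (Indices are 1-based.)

l

[1,8] |-19|<=|20| out[8]=400 → r--
[1,7] |-19|>|3| out[7]=361 → l++
[2,7] |-18|>|3| out[6]=324 → l++
[3,7] |-17|>|3| out[5]=289 → l++
[4,7] |-4|>|3| out[4]=16 → l++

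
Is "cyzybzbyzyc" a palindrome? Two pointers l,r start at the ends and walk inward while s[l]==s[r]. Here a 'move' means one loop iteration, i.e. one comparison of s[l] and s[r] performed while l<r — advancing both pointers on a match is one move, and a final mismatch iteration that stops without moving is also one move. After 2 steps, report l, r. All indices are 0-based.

l=2, r=8

l=0 r=10: 'c'=='c', l++,r--
l=1 r=9: 'y'=='y', l++,r--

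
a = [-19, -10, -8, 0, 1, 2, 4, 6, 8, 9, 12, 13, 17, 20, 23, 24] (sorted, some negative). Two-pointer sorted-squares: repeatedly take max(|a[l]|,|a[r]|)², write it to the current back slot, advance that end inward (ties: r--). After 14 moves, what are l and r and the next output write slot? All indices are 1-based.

l=4, r=5, next write slot=2

[1,16] |-19|<=|24| out[16]=576 → r--
[1,15] |-19|<=|23| out[15]=529 → r--
[1,14] |-19|<=|20| out[14]=400 → r--
[1,13] |-19|>|17| out[13]=361 → l++
[2,13] |-10|<=|17| out[12]=289 → r--
[2,12] |-10|<=|13| out[11]=169 → r--
[2,11] |-10|<=|12| out[10]=144 → r--
[2,10] |-10|>|9| out[9]=100 → l++
[3,10] |-8|<=|9| out[8]=81 → r--
[3,9] |-8|<=|8| out[7]=64 → r--
[3,8] |-8|>|6| out[6]=64 → l++
[4,8] |0|<=|6| out[5]=36 → r--
[4,7] |0|<=|4| out[4]=16 → r--
[4,6] |0|<=|2| out[3]=4 → r--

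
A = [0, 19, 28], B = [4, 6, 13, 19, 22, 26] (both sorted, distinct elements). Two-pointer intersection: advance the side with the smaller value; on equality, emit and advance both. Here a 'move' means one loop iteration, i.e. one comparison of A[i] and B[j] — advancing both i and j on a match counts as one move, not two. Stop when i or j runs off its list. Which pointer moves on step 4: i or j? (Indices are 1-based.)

i=1 j=1: 0<4, i++
i=2 j=1: 19>4, j++
i=2 j=2: 19>6, j++
i=2 j=3: 19>13, j++

j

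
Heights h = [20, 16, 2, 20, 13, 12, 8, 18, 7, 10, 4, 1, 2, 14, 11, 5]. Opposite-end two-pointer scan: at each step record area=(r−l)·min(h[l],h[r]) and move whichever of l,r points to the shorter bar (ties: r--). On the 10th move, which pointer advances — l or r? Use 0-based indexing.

[0,15] min(20,5)*15=75 best=75 * → r--
[0,14] min(20,11)*14=154 best=154 * → r--
[0,13] min(20,14)*13=182 best=182 * → r--
[0,12] min(20,2)*12=24 best=182 → r--
[0,11] min(20,1)*11=11 best=182 → r--
[0,10] min(20,4)*10=40 best=182 → r--
[0,9] min(20,10)*9=90 best=182 → r--
[0,8] min(20,7)*8=56 best=182 → r--
[0,7] min(20,18)*7=126 best=182 → r--
[0,6] min(20,8)*6=48 best=182 → r--

r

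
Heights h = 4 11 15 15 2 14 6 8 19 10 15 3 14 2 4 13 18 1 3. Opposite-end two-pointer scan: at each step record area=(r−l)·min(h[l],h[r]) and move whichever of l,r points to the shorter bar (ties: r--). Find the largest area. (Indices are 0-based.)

l=0 r=18: min(4,3)*18=54 best=54 *, r--
l=0 r=17: min(4,1)*17=17 best=54, r--
l=0 r=16: min(4,18)*16=64 best=64 *, l++
l=1 r=16: min(11,18)*15=165 best=165 *, l++
l=2 r=16: min(15,18)*14=210 best=210 *, l++
l=3 r=16: min(15,18)*13=195 best=210, l++
l=4 r=16: min(2,18)*12=24 best=210, l++
l=5 r=16: min(14,18)*11=154 best=210, l++
l=6 r=16: min(6,18)*10=60 best=210, l++
l=7 r=16: min(8,18)*9=72 best=210, l++
l=8 r=16: min(19,18)*8=144 best=210, r--
l=8 r=15: min(19,13)*7=91 best=210, r--
l=8 r=14: min(19,4)*6=24 best=210, r--
l=8 r=13: min(19,2)*5=10 best=210, r--
l=8 r=12: min(19,14)*4=56 best=210, r--
l=8 r=11: min(19,3)*3=9 best=210, r--
l=8 r=10: min(19,15)*2=30 best=210, r--
l=8 r=9: min(19,10)*1=10 best=210, r--

max area = 210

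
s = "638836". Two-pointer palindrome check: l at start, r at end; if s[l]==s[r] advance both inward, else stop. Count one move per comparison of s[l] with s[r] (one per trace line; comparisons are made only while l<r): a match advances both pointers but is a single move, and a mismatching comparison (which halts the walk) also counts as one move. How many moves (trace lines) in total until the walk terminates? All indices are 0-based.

3 moves

l=0 r=5: '6'=='6', l++,r--
l=1 r=4: '3'=='3', l++,r--
l=2 r=3: '8'=='8', l++,r--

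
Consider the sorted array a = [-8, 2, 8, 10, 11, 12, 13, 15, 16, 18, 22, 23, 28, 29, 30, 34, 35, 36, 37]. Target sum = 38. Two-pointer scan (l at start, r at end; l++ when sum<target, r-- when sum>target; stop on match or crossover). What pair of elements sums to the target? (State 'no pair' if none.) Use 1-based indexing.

l=1 r=19: -8+37=29 <38, l++
l=2 r=19: 2+37=39 >38, r--
l=2 r=18: 2+36=38, found

(2, 36)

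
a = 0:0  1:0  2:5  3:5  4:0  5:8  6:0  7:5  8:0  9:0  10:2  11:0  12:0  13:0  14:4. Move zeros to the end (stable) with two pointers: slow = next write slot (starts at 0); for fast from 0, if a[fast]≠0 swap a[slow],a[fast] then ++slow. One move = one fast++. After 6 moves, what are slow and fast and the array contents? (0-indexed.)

slow=3, fast=6, a=[5, 5, 8, 0, 0, 0, 0, 5, 0, 0, 2, 0, 0, 0, 4]

(s=0,f=0) a[fast]=0 → fast++
(s=0,f=1) a[fast]=0 → fast++
(s=0,f=2) a[fast]=5≠0 swap→a[0]=5 → slow++,fast++
(s=1,f=3) a[fast]=5≠0 swap→a[1]=5 → slow++,fast++
(s=2,f=4) a[fast]=0 → fast++
(s=2,f=5) a[fast]=8≠0 swap→a[2]=8 → slow++,fast++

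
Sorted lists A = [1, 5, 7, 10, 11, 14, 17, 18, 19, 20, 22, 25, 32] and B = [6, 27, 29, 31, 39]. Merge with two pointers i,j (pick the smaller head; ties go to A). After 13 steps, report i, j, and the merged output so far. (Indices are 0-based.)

i=12, j=1, merged so far=[1, 5, 6, 7, 10, 11, 14, 17, 18, 19, 20, 22, 25]

[i=0,j=0] A[i]=1<=B[j]=6 take 1 → i++
[i=1,j=0] A[i]=5<=B[j]=6 take 5 → i++
[i=2,j=0] A[i]=7>B[j]=6 take 6 → j++
[i=2,j=1] A[i]=7<=B[j]=27 take 7 → i++
[i=3,j=1] A[i]=10<=B[j]=27 take 10 → i++
[i=4,j=1] A[i]=11<=B[j]=27 take 11 → i++
[i=5,j=1] A[i]=14<=B[j]=27 take 14 → i++
[i=6,j=1] A[i]=17<=B[j]=27 take 17 → i++
[i=7,j=1] A[i]=18<=B[j]=27 take 18 → i++
[i=8,j=1] A[i]=19<=B[j]=27 take 19 → i++
[i=9,j=1] A[i]=20<=B[j]=27 take 20 → i++
[i=10,j=1] A[i]=22<=B[j]=27 take 22 → i++
[i=11,j=1] A[i]=25<=B[j]=27 take 25 → i++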